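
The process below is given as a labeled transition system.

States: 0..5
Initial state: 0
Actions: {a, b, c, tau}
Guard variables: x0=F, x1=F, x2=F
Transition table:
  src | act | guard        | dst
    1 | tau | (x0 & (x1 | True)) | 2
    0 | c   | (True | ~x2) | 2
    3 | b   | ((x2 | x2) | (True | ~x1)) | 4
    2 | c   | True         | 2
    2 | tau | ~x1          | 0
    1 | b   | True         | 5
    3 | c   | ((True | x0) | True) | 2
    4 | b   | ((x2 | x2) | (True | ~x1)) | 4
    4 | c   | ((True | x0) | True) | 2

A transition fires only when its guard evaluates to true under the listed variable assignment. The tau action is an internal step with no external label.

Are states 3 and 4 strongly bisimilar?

Answer: BISIMILAR

Analysis:
Compute ~ classes (split until stable):
  P[0] = {{0,1,2,3,4,5}}
  P[1] = {{0},{1},{2},{3,4},{5}}
5 equivalence class(es) (converged in 2)
[3]={3,4}  [4]={3,4}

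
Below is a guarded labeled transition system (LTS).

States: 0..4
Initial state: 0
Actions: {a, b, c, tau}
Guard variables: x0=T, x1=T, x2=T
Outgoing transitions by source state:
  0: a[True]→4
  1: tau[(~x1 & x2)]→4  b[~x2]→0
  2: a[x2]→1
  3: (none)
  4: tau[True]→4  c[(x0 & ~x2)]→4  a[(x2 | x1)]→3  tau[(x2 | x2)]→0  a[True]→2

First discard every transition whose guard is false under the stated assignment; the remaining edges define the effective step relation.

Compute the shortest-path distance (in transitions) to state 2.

BFS to 2:
  Layer 0: {0}
  Layer 1: {4}
  Layer 2: {2,3}
depth(2)=2, e.g. a·a

Answer: 2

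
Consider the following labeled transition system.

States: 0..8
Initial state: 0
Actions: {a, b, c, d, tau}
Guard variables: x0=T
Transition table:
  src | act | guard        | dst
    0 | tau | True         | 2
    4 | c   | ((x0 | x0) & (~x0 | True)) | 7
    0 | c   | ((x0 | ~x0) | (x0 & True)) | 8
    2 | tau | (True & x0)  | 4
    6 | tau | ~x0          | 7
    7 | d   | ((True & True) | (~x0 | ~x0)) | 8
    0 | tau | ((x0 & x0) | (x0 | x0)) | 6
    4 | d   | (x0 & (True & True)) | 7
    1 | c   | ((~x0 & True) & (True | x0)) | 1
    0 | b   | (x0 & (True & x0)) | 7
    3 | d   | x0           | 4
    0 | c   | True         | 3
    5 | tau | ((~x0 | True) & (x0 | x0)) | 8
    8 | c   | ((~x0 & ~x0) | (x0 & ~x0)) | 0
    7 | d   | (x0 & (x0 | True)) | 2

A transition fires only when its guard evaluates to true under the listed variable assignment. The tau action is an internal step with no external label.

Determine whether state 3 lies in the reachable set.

Answer: REACHABLE

Trace:
After dropping false guards: 12 live edges.
Layer 0: {0}
Layer 1: {2,3,6,7,8}  now seen {0,2,3,6,7,8}
Layer 2: {4}  now seen {0,2,3,4,6,7,8}
Reach set: {0,2,3,4,6,7,8}
trace reaching 3: c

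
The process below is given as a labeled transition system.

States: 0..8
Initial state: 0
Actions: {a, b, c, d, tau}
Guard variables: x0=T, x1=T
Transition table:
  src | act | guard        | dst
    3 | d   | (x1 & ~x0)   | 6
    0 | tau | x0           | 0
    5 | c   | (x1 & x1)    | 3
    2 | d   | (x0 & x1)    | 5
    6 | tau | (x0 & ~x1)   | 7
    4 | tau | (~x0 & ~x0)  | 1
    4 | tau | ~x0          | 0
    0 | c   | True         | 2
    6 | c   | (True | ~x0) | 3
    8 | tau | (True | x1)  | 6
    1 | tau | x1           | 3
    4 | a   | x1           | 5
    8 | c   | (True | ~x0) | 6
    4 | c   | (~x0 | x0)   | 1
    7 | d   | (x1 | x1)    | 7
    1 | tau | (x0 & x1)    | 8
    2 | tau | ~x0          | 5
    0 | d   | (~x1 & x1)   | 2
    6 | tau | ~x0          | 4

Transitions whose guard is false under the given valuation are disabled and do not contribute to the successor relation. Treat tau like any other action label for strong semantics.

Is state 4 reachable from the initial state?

Answer: UNREACHABLE

Analysis:
After dropping false guards: 12 live edges.
L0 = {0}
L1 = {2}  cumulative {0,2}
L2 = {5}  cumulative {0,2,5}
L3 = {3}  cumulative {0,2,3,5}
Reach set: {0,2,3,5}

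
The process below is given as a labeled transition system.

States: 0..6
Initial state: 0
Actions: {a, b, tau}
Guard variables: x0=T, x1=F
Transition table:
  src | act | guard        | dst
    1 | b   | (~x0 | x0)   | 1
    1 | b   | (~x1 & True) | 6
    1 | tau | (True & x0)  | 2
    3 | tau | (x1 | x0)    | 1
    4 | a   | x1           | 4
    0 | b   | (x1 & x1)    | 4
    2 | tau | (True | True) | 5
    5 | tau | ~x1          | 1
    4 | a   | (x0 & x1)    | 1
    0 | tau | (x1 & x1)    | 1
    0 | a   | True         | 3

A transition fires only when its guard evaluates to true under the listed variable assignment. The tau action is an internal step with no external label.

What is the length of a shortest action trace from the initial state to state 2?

Answer: 3

Working:
Layered search for 2:
  L0 = {0}
  L1 = {3}
  L2 = {1}
  L3 = {2,6}
depth(2)=3, e.g. a·tau·tau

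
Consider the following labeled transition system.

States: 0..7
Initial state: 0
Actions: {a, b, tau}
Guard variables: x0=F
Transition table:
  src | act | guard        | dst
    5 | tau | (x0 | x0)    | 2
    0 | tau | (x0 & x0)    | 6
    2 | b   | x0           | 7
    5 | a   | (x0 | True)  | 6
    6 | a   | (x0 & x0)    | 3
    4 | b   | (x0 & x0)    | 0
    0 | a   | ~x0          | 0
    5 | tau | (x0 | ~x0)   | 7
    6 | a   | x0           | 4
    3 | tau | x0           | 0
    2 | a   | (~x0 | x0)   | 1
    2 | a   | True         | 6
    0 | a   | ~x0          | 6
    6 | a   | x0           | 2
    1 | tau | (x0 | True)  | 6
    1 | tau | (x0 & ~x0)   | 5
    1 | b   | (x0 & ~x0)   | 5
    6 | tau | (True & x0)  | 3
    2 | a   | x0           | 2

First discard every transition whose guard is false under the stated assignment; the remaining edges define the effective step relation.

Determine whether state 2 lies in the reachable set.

Answer: UNREACHABLE

Trace:
After dropping false guards: 7 live edges.
L0 = {0}
L1 = {6}  now seen {0,6}
R = {0,6}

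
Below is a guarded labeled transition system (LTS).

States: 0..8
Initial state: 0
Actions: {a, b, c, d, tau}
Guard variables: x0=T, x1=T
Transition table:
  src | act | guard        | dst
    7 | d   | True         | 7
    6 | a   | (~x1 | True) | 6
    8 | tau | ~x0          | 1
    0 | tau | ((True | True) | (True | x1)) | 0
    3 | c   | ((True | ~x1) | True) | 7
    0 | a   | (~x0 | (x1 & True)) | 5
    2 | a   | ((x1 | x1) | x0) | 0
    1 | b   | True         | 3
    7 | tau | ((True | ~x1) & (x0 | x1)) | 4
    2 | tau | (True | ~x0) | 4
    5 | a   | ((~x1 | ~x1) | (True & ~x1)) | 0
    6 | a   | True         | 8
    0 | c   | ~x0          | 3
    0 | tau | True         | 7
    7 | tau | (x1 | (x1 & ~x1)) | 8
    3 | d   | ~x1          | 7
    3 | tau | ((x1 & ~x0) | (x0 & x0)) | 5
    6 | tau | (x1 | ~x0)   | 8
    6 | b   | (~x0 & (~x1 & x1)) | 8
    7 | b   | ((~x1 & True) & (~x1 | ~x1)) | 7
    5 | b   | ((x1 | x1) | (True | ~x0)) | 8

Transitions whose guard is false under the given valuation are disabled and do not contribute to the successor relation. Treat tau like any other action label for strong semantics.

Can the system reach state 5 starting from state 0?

Answer: REACHABLE

Trace:
15 transition(s) survive guard evaluation.
depth 0: {0}
depth 1: {5,7}  cumulative {0,5,7}
depth 2: {4,8}  cumulative {0,4,5,7,8}
R = {0,4,5,7,8}
trace reaching 5: a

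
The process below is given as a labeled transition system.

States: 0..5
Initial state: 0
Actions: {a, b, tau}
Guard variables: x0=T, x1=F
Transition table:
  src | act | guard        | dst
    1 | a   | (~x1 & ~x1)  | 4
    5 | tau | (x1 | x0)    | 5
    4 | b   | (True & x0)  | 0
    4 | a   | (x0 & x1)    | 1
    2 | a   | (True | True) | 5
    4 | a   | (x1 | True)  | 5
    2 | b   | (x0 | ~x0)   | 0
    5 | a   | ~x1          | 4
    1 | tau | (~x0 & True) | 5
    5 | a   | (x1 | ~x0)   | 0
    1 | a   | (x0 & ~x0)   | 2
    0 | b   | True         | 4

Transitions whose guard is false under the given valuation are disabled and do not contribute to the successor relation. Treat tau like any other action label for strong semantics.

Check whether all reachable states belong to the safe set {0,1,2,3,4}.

Answer: INVARIANT VIOLATED at state 5

Working:
Allowed set {0,1,2,3,4}
Reach set: {0,4,5}
  0: ✓
  4: ✓
  5: ✗ unsafe
witness against invariant: b·a → 5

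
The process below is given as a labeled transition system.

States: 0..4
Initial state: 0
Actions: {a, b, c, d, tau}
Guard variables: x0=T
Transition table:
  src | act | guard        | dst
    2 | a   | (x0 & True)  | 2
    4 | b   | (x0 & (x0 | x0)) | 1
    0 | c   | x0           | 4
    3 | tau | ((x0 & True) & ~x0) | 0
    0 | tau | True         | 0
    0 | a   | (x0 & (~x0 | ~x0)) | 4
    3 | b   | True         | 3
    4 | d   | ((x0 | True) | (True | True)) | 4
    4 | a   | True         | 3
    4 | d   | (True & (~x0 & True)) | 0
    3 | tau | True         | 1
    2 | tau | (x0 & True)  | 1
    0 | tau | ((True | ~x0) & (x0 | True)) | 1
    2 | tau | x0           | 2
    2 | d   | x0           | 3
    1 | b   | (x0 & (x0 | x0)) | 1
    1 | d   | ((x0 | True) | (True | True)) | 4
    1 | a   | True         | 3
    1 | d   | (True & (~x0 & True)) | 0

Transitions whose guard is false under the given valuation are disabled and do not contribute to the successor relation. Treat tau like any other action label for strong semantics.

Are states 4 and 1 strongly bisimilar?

Bisimulation quotient by refinement:
  round 0: {{0,1,2,3,4}}
  round 1: {{0},{1,4},{2},{3}}
Fixed point at round 2; 4 class(es).
4∈{1,4}, 1∈{1,4}

Answer: BISIMILAR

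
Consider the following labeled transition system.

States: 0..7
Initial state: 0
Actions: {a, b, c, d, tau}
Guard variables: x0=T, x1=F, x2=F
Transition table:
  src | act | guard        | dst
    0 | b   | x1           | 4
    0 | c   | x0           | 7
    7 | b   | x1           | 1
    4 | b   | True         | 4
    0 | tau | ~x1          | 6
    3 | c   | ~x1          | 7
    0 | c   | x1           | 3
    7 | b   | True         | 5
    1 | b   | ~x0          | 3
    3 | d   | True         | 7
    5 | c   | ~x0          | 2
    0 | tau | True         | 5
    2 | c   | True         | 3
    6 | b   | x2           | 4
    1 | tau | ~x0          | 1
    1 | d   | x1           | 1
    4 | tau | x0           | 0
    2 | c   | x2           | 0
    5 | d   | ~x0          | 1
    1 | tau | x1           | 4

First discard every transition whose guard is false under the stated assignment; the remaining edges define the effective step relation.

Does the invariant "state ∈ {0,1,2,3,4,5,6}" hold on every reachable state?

Inv-set: {0,1,2,3,4,5,6}
Reach set: {0,5,6,7}
  0: ✓
  5: ✓
  6: ✓
  7: ✗ unsafe
reach 7 via c — violates

Answer: INVARIANT VIOLATED at state 7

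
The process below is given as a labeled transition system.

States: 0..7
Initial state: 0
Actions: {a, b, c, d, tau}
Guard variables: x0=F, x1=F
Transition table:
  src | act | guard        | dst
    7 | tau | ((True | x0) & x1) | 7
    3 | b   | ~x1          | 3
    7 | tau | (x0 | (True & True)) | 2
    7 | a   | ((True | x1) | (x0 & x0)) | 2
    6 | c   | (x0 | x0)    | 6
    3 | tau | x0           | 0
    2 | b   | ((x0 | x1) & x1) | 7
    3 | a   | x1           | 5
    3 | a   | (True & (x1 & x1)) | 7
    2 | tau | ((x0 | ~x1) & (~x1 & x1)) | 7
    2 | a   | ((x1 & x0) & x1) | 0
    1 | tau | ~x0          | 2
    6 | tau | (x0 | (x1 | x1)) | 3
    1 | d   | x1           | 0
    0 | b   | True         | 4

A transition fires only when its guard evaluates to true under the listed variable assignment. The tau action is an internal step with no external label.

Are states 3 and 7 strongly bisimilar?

Answer: NOT BISIMILAR

Analysis:
Refine partition for ~:
  P[0] = {{0,1,2,3,4,5,6,7}}
  P[1] = {{0,3},{1},{2,4,5,6},{7}}
  P[2] = {{0},{1},{2,4,5,6},{3},{7}}
stable after 3 split(s): 5 block(s)
3∈{3}, 7∈{7}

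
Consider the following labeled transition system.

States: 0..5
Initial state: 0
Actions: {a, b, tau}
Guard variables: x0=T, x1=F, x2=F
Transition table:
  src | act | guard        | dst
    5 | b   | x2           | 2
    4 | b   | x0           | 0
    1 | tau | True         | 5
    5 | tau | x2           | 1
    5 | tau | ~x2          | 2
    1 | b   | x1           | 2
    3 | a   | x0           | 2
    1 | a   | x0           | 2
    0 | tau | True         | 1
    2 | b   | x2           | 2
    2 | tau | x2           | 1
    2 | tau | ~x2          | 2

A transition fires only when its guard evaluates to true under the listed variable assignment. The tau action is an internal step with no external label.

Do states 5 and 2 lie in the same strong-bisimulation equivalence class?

Refine partition for ~:
  round 0: {{0,1,2,3,4,5}}
  round 1: {{0,2,5},{1},{3},{4}}
  round 2: {{0},{1},{2,5},{3},{4}}
5 equivalence class(es) (converged in 3)
class of 5: {2,5}; class of 2: {2,5}

Answer: BISIMILAR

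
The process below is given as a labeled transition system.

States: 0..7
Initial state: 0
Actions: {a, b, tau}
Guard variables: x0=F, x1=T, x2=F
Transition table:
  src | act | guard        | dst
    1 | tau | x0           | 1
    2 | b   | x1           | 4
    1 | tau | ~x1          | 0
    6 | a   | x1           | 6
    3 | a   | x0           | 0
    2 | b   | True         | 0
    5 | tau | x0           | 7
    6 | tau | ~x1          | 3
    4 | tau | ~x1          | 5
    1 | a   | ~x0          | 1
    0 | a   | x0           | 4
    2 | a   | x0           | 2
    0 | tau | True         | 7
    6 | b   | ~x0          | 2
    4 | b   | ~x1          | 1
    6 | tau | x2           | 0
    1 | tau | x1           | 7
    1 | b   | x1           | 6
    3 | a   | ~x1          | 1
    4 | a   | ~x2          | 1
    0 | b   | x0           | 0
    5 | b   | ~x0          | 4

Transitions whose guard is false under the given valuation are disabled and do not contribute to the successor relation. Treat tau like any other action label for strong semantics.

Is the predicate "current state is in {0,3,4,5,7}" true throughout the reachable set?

Allowed set {0,3,4,5,7}
Reachable = {0,7}
  0: ok
  7: ok

Answer: INVARIANT HOLDS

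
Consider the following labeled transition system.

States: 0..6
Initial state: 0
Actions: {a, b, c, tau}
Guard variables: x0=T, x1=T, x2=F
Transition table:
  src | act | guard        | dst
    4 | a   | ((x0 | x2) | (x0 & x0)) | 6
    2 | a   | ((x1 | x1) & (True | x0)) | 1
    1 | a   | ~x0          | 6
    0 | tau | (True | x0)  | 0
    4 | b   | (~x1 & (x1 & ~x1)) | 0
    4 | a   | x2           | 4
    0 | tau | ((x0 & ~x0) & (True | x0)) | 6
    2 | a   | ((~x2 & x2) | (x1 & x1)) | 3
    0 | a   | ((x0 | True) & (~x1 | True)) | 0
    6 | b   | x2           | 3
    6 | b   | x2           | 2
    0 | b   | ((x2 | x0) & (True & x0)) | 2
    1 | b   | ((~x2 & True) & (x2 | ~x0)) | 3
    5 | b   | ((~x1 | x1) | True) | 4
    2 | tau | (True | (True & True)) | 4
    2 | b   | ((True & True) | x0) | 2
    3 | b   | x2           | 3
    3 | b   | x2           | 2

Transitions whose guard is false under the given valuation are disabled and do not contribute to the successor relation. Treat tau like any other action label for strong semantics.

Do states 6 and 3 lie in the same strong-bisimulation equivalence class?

Answer: BISIMILAR

Working:
Refine partition for ~:
  π0 = {{0,1,2,3,4,5,6}}
  π1 = {{0,2},{1,3,6},{4},{5}}
  π2 = {{0},{1,3,6},{2},{4},{5}}
5 equivalence class(es) (converged in 3)
[6]={1,3,6}  [3]={1,3,6}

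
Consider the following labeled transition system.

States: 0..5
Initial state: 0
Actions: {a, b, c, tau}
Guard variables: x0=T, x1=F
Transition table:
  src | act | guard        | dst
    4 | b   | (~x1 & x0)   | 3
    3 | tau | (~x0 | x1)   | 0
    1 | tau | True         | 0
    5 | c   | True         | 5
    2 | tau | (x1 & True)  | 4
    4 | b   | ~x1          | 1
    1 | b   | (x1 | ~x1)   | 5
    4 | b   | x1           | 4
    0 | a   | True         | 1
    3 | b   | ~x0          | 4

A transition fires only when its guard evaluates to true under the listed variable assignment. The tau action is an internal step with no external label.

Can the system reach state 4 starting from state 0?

After dropping false guards: 6 live edges.
Layer 0: {0}
Layer 1: {1}  cumulative {0,1}
Layer 2: {5}  cumulative {0,1,5}
R = {0,1,5}

Answer: UNREACHABLE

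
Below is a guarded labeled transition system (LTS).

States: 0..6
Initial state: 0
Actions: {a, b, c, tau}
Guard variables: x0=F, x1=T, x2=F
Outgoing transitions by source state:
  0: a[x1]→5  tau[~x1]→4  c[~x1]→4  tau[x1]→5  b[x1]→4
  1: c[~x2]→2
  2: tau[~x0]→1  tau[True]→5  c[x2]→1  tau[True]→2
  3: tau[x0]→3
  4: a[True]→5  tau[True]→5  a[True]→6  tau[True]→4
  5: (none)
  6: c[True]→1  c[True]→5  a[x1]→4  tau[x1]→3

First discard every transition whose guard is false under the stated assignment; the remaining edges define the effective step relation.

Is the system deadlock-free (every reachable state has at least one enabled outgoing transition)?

Answer: DEADLOCK at state 3

Working:
Reach set: {0,1,2,3,4,5,6}
  0: a→5  b→4  tau→5  [3 out]
  1: c→2  [1 out]
  2: tau→1  tau→2  tau→5  [3 out]
  3: ∅  [STUCK]
  4: a→5  a→6  tau→4  tau→5  [4 out]
  5: ∅  [STUCK]
  6: a→4  c→1  c→5  tau→3  [4 out]
Path to 3: b·a·tau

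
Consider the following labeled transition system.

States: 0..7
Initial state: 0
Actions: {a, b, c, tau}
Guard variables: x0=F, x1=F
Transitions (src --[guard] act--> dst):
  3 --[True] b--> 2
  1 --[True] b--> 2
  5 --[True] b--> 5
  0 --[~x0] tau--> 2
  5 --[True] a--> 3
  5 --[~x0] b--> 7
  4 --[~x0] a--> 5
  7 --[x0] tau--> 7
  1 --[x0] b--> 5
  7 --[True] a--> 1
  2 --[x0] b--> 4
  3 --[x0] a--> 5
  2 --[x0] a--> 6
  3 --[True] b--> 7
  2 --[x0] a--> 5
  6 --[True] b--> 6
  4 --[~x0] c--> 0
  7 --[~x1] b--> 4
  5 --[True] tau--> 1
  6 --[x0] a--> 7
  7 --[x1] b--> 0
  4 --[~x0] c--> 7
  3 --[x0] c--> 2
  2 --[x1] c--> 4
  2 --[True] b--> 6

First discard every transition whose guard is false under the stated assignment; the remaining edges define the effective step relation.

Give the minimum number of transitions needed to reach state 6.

Layered search for 6:
  Layer 0: {0}
  Layer 1: {2}
  Layer 2: {6}
6 enters at depth 2; path tau·b

Answer: 2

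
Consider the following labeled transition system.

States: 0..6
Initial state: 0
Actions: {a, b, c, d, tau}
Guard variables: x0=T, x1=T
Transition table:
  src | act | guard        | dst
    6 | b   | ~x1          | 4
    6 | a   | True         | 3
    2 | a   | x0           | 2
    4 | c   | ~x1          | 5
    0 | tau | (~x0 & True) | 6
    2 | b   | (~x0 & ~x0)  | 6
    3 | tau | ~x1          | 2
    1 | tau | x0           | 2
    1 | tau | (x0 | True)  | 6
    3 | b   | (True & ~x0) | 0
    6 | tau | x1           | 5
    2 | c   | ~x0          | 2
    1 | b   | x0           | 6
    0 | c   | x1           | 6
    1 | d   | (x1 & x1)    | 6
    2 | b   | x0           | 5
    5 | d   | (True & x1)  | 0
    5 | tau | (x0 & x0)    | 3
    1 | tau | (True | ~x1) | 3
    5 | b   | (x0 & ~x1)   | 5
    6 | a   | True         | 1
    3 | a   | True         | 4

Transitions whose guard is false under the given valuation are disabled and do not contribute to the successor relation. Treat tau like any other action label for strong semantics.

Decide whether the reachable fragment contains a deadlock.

Answer: DEADLOCK at state 4

Trace:
R = {0,1,2,3,4,5,6}
  0: c→6  [deg 1]
  1: b→6  d→6  tau→2  tau→3  tau→6  [deg 5]
  2: a→2  b→5  [deg 2]
  3: a→4  [deg 1]
  4: ∅  [no exit]
  5: d→0  tau→3  [deg 2]
  6: a→1  a→3  tau→5  [deg 3]
Path to 4: c·a·a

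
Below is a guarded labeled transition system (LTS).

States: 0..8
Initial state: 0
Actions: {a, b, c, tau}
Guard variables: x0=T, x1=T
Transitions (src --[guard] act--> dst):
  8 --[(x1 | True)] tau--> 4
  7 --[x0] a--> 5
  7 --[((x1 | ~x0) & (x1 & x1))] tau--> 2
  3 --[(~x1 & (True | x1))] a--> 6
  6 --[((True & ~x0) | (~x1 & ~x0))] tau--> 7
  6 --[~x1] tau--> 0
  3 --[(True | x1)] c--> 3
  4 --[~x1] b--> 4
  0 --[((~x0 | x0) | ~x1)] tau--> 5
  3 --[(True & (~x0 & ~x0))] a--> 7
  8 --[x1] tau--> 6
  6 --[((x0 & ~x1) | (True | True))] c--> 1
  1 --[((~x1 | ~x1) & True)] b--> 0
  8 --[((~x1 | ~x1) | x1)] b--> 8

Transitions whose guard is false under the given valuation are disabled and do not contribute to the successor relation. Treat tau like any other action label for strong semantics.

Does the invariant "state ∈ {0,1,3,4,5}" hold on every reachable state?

Safe = {0,1,3,4,5}
R = {0,5}
  0: safe
  5: safe

Answer: INVARIANT HOLDS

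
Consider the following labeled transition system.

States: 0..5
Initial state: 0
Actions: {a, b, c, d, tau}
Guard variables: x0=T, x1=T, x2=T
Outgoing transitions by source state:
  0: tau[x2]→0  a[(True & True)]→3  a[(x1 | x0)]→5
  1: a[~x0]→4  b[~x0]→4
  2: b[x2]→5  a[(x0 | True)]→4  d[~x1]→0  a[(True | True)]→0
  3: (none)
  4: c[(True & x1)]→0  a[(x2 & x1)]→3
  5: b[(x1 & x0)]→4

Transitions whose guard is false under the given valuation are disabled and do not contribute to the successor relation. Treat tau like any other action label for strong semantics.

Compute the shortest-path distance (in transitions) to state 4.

Answer: 2

Trace:
Layered search for 4:
  Layer 0: {0}
  Layer 1: {3,5}
  Layer 2: {4}
4 enters at depth 2; path a·b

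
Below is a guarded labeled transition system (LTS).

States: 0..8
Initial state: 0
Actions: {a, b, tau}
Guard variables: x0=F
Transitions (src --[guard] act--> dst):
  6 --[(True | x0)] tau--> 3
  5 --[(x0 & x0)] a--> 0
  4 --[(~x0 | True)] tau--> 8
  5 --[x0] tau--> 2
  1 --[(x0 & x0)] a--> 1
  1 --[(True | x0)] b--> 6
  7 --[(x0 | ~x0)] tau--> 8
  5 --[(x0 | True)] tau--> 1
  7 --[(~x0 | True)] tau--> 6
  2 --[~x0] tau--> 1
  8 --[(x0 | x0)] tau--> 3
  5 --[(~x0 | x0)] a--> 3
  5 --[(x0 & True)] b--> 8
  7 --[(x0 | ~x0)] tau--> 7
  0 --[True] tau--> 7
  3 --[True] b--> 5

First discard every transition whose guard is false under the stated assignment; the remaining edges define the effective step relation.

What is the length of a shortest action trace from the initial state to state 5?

Answer: 4

Working:
Layered search for 5:
  Layer 0: {0}
  Layer 1: {7}
  Layer 2: {6,8}
  Layer 3: {3}
  Layer 4: {5}
5 enters at depth 4; path tau·tau·tau·b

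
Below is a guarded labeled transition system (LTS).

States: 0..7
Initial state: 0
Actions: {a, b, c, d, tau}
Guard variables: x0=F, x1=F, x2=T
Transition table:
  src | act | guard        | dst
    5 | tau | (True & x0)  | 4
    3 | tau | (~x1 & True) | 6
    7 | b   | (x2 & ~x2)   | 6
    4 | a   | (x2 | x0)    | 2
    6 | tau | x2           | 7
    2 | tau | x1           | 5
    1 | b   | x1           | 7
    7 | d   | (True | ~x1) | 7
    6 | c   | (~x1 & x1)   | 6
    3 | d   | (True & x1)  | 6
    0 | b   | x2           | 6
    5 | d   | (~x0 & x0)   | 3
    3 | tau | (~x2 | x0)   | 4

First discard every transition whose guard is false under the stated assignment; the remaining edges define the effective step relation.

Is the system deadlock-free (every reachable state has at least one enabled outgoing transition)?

Reachable = {0,6,7}
  0: b→6  [1 exit(s)]
  6: tau→7  [1 exit(s)]
  7: d→7  [1 exit(s)]

Answer: DEADLOCK-FREE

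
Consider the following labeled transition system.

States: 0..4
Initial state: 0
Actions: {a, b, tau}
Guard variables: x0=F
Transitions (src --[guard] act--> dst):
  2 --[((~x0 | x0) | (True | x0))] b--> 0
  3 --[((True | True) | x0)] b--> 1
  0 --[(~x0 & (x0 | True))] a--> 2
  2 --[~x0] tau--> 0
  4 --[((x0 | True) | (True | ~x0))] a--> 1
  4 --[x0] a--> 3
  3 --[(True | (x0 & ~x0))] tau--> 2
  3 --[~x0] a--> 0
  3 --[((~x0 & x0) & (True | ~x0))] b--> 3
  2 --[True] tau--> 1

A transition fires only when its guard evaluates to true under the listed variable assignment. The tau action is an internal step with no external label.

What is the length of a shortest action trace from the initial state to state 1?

Answer: 2

Working:
BFS to 1:
  L0 = {0}
  L1 = {2}
  L2 = {1}
1 enters at depth 2; path a·tau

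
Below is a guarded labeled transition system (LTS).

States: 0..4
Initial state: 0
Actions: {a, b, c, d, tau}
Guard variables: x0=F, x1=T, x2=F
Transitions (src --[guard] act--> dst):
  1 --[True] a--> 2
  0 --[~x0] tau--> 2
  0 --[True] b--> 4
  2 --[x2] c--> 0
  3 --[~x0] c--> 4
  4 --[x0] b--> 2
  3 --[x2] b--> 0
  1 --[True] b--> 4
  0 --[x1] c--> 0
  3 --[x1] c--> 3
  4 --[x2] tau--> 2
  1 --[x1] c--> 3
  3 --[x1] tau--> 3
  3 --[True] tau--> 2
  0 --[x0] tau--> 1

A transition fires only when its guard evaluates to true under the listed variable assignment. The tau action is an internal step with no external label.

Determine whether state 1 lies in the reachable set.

Answer: UNREACHABLE

Working:
After dropping false guards: 10 live edges.
Layer 0: {0}
Layer 1: {2,4}  cumulative {0,2,4}
Reach set: {0,2,4}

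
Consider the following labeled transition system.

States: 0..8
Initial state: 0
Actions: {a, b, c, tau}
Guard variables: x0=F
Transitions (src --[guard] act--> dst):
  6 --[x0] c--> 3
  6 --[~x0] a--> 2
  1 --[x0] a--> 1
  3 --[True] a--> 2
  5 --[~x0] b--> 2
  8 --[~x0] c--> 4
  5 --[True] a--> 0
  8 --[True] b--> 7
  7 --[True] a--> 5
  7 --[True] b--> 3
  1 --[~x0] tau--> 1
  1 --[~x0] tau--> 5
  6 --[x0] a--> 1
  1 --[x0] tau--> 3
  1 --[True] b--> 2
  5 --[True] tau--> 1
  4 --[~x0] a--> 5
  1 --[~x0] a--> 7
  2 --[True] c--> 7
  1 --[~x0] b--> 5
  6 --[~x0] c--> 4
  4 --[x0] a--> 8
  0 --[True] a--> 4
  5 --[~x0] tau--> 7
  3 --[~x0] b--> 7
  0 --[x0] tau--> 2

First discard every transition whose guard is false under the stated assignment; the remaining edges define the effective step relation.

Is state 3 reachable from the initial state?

Answer: REACHABLE

Trace:
20 transition(s) survive guard evaluation.
depth 0: {0}
depth 1: {4}  now seen {0,4}
depth 2: {5}  now seen {0,4,5}
depth 3: {1,2,7}  now seen {0,1,2,4,5,7}
depth 4: {3}  now seen {0,1,2,3,4,5,7}
Reach set: {0,1,2,3,4,5,7}
witness 3: a·a·tau·b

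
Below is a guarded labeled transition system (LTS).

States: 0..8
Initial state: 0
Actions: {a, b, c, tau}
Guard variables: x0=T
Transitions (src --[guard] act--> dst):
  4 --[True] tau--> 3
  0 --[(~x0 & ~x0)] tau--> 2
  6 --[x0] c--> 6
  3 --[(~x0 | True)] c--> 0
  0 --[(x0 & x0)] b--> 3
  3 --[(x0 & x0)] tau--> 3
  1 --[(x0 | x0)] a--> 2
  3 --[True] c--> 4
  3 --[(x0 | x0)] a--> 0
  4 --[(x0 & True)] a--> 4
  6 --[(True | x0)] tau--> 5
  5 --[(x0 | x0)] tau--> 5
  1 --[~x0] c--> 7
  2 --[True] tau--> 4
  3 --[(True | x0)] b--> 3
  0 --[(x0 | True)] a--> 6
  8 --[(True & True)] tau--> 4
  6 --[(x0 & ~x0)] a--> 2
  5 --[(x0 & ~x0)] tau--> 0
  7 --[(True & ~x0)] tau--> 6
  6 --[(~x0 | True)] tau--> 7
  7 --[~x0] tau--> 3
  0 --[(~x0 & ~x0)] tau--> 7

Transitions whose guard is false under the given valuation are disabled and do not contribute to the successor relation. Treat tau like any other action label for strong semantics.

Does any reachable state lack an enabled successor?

Reachable = {0,3,4,5,6,7}
  0: a→6  b→3  [2 out]
  3: a→0  b→3  c→0  c→4  tau→3  [5 out]
  4: a→4  tau→3  [2 out]
  5: tau→5  [1 out]
  6: c→6  tau→5  tau→7  [3 out]
  7: ∅  [no exit]
Path to 7: a·tau

Answer: DEADLOCK at state 7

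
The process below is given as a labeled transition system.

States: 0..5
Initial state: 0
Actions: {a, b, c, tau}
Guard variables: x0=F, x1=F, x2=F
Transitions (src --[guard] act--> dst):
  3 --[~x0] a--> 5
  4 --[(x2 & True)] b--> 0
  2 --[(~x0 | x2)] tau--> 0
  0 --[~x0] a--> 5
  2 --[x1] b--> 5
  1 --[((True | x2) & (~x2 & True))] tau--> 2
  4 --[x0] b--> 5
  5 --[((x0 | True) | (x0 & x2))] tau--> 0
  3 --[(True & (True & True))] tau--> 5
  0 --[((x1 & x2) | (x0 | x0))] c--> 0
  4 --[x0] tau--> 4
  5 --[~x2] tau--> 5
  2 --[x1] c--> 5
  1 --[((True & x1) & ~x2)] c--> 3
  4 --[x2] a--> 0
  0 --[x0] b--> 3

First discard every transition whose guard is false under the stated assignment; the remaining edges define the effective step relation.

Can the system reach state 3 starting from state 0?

Answer: UNREACHABLE

Trace:
Guard filter leaves 7 enabled edge(s).
depth 0: {0}
depth 1: {5}  cumulative {0,5}
Reach set: {0,5}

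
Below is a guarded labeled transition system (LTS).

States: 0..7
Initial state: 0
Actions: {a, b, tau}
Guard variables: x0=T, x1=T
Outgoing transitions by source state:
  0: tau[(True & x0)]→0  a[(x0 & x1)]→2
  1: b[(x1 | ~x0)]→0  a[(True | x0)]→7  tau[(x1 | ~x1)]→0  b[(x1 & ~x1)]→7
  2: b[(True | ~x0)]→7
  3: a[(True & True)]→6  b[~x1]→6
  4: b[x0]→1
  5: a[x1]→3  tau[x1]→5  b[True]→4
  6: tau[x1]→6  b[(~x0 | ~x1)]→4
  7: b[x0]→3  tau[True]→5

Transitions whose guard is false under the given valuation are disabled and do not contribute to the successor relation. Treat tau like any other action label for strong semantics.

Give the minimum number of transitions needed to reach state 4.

Answer: 4

Trace:
Layered search for 4:
  depth 0: {0}
  depth 1: {2}
  depth 2: {7}
  depth 3: {3,5}
  depth 4: {4,6}
depth(4)=4, e.g. a·b·tau·b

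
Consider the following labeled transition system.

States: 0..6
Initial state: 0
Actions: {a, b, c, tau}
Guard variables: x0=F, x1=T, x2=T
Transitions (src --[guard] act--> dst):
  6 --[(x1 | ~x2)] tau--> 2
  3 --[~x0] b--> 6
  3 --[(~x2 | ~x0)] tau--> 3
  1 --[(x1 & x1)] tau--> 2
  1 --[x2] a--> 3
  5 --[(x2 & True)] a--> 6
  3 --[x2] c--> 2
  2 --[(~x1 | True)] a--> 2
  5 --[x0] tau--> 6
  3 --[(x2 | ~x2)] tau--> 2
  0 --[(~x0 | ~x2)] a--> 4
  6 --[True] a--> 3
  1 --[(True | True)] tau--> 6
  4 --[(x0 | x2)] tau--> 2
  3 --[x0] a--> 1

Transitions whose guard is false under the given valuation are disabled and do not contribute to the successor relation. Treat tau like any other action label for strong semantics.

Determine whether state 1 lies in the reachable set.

Answer: UNREACHABLE

Trace:
13 transition(s) survive guard evaluation.
L0 = {0}
L1 = {4}  total {0,4}
L2 = {2}  total {0,2,4}
R = {0,2,4}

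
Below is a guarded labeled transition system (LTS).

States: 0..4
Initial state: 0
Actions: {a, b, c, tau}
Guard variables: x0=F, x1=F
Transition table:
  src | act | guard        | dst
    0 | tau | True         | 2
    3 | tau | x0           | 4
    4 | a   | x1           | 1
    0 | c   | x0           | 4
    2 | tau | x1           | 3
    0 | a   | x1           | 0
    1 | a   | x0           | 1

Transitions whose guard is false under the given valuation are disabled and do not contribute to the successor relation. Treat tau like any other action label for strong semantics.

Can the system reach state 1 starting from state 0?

After dropping false guards: 1 live edges.
depth 0: {0}
depth 1: {2}  total {0,2}
Reach set: {0,2}

Answer: UNREACHABLE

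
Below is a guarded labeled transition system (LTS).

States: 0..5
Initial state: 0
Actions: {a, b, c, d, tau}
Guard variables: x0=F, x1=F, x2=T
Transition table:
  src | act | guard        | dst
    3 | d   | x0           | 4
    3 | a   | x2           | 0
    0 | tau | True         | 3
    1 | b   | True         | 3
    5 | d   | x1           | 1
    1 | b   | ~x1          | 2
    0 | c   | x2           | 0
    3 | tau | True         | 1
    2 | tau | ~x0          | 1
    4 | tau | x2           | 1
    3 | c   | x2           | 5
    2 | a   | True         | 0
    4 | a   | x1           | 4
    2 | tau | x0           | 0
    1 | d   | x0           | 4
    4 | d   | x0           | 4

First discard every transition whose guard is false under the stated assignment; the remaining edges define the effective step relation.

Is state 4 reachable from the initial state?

After dropping false guards: 10 live edges.
L0 = {0}
L1 = {3}  now seen {0,3}
L2 = {1,5}  now seen {0,1,3,5}
L3 = {2}  now seen {0,1,2,3,5}
Reachable = {0,1,2,3,5}

Answer: UNREACHABLE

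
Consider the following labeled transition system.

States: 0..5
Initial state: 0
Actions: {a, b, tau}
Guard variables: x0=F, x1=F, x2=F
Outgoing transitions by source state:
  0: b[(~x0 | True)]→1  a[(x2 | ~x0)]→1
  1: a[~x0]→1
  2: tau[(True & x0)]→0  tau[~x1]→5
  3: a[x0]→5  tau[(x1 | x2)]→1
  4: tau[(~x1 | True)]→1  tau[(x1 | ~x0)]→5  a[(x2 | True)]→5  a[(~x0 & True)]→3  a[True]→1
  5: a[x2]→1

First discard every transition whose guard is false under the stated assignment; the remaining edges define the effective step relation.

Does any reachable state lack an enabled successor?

Reachable = {0,1}
  0: a→1  b→1  [2 out]
  1: a→1  [1 out]

Answer: DEADLOCK-FREE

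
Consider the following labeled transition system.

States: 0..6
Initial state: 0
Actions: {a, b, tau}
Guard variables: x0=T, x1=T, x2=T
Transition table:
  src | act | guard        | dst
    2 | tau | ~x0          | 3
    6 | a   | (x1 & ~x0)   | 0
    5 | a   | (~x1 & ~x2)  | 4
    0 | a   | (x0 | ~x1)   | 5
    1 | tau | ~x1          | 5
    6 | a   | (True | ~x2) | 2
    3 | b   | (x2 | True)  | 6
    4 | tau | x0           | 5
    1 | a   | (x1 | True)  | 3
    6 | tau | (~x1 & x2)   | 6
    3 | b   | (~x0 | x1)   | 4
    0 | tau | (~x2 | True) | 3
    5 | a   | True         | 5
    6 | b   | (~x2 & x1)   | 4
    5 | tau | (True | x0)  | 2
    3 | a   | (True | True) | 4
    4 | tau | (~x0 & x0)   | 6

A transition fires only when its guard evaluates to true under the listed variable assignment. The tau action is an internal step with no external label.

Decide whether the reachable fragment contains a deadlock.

Answer: DEADLOCK at state 2

Analysis:
R = {0,2,3,4,5,6}
  0: a→5  tau→3  [deg 2]
  2: ∅  [STUCK]
  3: a→4  b→4  b→6  [deg 3]
  4: tau→5  [deg 1]
  5: a→5  tau→2  [deg 2]
  6: a→2  [deg 1]
Path to 2: a·tau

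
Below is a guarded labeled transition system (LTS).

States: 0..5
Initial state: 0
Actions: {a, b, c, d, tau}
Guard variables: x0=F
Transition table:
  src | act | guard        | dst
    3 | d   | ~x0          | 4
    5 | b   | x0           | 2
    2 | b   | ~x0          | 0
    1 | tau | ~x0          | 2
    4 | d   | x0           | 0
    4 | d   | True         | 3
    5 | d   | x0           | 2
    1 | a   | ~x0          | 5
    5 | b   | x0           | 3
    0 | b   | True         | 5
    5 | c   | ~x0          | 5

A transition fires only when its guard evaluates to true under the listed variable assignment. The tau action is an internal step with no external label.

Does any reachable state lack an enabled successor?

Answer: DEADLOCK-FREE

Analysis:
Reach set: {0,5}
  0: b→5  [1 out]
  5: c→5  [1 out]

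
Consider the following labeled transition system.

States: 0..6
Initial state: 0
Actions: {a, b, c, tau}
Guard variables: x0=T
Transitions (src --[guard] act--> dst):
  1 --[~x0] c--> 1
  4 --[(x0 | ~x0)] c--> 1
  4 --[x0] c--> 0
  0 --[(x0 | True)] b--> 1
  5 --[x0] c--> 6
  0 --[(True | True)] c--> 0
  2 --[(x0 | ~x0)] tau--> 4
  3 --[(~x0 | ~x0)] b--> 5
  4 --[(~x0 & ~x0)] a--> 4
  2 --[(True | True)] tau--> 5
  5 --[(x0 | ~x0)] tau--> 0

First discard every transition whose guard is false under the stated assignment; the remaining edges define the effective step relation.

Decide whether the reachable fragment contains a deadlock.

Reachable = {0,1}
  0: b→1  c→0  [deg 2]
  1: ∅  [no exit]
witness 1: b

Answer: DEADLOCK at state 1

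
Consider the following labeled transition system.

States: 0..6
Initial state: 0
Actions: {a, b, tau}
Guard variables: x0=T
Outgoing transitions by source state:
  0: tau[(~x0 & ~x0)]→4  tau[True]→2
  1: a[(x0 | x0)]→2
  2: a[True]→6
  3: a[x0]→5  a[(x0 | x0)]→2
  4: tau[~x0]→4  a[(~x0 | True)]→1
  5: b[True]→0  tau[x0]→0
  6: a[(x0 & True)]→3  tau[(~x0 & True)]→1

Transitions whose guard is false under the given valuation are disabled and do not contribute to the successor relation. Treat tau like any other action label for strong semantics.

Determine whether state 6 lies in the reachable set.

Answer: REACHABLE

Trace:
After dropping false guards: 9 live edges.
Layer 0: {0}
Layer 1: {2}  now seen {0,2}
Layer 2: {6}  now seen {0,2,6}
Layer 3: {3}  now seen {0,2,3,6}
Layer 4: {5}  now seen {0,2,3,5,6}
R = {0,2,3,5,6}
witness 6: tau·a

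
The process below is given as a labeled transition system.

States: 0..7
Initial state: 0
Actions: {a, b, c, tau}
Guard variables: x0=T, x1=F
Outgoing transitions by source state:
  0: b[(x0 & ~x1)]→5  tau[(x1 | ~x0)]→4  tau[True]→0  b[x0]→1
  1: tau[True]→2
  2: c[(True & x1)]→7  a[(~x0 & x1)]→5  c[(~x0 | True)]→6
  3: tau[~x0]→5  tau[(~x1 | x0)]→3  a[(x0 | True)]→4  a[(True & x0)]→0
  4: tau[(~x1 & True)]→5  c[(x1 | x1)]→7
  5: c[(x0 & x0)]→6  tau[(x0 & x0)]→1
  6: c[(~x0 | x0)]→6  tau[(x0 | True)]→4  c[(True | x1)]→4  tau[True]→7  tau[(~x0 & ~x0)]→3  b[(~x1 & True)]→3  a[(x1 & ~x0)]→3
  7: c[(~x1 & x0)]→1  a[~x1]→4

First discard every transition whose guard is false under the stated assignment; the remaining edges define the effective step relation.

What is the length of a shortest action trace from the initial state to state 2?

Answer: 2

Working:
Breadth-first toward 2:
  L0 = {0}
  L1 = {1,5}
  L2 = {2,6}
2 enters at depth 2; path b·tau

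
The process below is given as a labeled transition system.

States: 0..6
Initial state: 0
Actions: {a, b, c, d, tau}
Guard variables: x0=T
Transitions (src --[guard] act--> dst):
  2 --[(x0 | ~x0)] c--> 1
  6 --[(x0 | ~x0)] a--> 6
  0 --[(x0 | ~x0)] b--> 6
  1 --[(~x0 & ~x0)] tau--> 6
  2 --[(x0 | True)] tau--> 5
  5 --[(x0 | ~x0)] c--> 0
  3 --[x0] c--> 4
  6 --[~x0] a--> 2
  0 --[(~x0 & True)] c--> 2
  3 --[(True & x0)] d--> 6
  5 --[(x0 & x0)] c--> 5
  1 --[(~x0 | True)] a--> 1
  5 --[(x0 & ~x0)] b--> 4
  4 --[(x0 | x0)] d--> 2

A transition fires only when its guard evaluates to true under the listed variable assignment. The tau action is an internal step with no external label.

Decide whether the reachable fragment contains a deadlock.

Answer: DEADLOCK-FREE

Working:
Reach set: {0,6}
  0: b→6  [deg 1]
  6: a→6  [deg 1]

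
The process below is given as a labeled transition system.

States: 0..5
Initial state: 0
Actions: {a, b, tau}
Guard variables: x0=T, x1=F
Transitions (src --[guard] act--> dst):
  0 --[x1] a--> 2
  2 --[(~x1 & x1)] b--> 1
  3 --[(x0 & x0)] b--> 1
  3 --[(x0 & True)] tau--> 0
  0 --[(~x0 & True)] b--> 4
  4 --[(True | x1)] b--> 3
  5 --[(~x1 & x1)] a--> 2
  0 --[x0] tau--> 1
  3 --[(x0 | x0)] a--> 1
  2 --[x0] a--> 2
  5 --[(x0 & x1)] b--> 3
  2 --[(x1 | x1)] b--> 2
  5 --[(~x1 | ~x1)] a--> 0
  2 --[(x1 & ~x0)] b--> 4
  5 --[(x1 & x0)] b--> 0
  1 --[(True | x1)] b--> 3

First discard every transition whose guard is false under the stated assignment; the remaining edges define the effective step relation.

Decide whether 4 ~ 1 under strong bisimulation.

Answer: BISIMILAR

Trace:
Bisimulation quotient by refinement:
  π0 = {{0,1,2,3,4,5}}
  π1 = {{0},{1,4},{2,5},{3}}
  π2 = {{0},{1,4},{2},{3},{5}}
stable after 3 split(s): 5 block(s)
class of 4: {1,4}; class of 1: {1,4}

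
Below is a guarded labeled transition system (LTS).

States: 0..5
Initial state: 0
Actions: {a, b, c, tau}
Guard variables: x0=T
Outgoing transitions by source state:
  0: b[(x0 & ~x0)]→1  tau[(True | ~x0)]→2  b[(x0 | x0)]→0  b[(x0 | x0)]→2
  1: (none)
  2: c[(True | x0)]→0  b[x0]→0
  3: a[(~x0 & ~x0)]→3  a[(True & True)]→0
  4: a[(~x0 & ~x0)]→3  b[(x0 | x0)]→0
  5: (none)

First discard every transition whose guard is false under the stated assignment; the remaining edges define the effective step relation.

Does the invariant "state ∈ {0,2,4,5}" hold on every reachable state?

Allowed set {0,2,4,5}
R = {0,2}
  0: ok
  2: ok

Answer: INVARIANT HOLDS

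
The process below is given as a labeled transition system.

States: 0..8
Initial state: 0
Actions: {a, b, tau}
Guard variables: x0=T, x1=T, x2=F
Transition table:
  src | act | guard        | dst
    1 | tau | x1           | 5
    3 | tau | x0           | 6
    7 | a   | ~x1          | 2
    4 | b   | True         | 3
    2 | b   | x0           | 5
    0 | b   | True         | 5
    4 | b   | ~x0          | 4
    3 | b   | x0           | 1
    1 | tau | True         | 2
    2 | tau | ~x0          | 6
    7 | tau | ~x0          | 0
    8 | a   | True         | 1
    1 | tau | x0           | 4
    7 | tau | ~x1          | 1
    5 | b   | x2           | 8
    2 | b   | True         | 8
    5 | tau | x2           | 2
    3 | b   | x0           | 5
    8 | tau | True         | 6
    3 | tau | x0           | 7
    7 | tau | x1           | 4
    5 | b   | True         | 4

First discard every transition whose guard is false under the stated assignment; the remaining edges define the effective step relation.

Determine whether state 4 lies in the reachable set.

Answer: REACHABLE

Trace:
Guard filter leaves 15 enabled edge(s).
L0 = {0}
L1 = {5}  now seen {0,5}
L2 = {4}  now seen {0,4,5}
L3 = {3}  now seen {0,3,4,5}
L4 = {1,6,7}  now seen {0,1,3,4,5,6,7}
L5 = {2}  now seen {0,1,2,3,4,5,6,7}
L6 = {8}  now seen {0,1,2,3,4,5,6,7,8}
Reachable = {0,1,2,3,4,5,6,7,8}
witness 4: b·b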